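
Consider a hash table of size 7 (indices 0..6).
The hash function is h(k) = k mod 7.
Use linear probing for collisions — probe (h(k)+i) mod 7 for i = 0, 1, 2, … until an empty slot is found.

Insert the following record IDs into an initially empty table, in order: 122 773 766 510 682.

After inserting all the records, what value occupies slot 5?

766

Insert 122: h=3, slot 3 empty → index 3.
Insert 773: h=3, slot 3 occupied → index 4.
Insert 766: h=3, slots 3,4 occupied → index 5.
Insert 510: h=6, slot 6 empty → index 6.
Insert 682: h=3, slots 3,4,5,6 occupied → index 0.
Table: [682, ∅, ∅, 122, 773, 766, 510]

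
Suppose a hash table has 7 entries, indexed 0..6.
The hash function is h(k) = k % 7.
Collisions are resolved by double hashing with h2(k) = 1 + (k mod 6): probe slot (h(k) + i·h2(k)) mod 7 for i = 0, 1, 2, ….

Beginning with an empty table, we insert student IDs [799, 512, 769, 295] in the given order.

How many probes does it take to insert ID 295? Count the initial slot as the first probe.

2

799: h=1 -> slot 1
512: h=1, h2=3, probe 1,4 -> slot 4
769: h=6 -> slot 6
295: h=1, h2=2, probe 1,3 -> slot 3
Table: [., 799, ., 295, 512, ., 769]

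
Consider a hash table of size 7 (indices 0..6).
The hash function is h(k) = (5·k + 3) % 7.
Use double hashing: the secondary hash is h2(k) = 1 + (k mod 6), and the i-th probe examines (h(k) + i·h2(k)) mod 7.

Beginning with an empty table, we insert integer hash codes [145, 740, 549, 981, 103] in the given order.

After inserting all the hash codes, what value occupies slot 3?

145 hashes to 0; slot 0 is free => place at 0.
740 hashes to 0, h2=3; 0 taken => place at 3.
549 hashes to 4; slot 4 is free => place at 4.
981 hashes to 1; slot 1 is free => place at 1.
103 hashes to 0, h2=2; 0 taken => place at 2.
Table: [145, 981, 103, 740, 549, —, —]

740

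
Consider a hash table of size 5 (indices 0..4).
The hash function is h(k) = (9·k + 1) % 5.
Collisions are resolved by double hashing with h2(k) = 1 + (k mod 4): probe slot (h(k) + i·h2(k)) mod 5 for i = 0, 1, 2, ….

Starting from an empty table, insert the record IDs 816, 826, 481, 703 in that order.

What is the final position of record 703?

1

816 hashes to 0; slot 0 is free -> place at 0.
826 hashes to 0, h2=3; 0 taken -> place at 3.
481 hashes to 0, h2=2; 0 taken -> place at 2.
703 hashes to 3, h2=4; 3,2 taken -> place at 1.
Table: [816, 703, 481, 826, ∅]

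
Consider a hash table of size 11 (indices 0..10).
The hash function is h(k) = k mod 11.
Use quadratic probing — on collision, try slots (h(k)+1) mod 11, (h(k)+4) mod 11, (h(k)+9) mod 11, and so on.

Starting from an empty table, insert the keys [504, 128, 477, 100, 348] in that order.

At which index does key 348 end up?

Insert 504: h=9, slot 9 empty => index 9.
Insert 128: h=7, slot 7 empty => index 7.
Insert 477: h=4, slot 4 empty => index 4.
Insert 100: h=1, slot 1 empty => index 1.
Insert 348: h=7, slot 7 occupied => index 8.
Table: [∅, 100, ∅, ∅, 477, ∅, ∅, 128, 348, 504, ∅]

8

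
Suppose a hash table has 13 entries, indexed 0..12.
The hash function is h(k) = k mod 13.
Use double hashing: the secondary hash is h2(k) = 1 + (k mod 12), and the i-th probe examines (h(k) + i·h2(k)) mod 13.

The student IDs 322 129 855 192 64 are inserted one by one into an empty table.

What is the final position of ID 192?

11

Insert 322: h=10, slot 10 empty -> index 10.
Insert 129: h=12, slot 12 empty -> index 12.
Insert 855: h=10, h2=4, slot 10 occupied -> index 1.
Insert 192: h=10, h2=1, slot 10 occupied -> index 11.
Insert 64: h=12, h2=5, slot 12 occupied -> index 4.
Table: [—, 855, —, —, 64, —, —, —, —, —, 322, 192, 129]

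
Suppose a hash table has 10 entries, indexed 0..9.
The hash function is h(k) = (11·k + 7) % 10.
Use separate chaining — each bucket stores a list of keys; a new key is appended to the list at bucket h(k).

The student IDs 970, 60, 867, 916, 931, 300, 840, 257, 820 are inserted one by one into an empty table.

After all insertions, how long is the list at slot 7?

5

970 -> bucket 7
60 -> bucket 7 (collision)
867 -> bucket 4
916 -> bucket 3
931 -> bucket 8
300 -> bucket 7 (collision)
840 -> bucket 7 (collision)
257 -> bucket 4 (collision)
820 -> bucket 7 (collision)
Final buckets:
0: —
1: —
2: —
3: 916
4: 867 -> 257
5: —
6: —
7: 970 -> 60 -> 300 -> 840 -> 820
8: 931
9: —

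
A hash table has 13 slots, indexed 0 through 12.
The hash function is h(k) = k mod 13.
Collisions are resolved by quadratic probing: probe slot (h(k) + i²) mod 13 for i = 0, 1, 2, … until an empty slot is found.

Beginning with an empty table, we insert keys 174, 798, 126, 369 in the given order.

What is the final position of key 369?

Insert 174: h=5, slot 5 empty -> index 5.
Insert 798: h=5, slot 5 occupied -> index 6.
Insert 126: h=9, slot 9 empty -> index 9.
Insert 369: h=5, slots 5,6,9 occupied -> index 1.
Table: [_, 369, _, _, _, 174, 798, _, _, 126, _, _, _]

1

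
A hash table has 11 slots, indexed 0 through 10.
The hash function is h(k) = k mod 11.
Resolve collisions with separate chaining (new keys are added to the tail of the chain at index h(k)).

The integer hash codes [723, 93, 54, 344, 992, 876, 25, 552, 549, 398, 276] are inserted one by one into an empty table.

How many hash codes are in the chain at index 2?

3

723 -> bucket 8
93 -> bucket 5
54 -> bucket 10
344 -> bucket 3
992 -> bucket 2
876 -> bucket 7
25 -> bucket 3 (collision)
552 -> bucket 2 (collision)
549 -> bucket 10 (collision)
398 -> bucket 2 (collision)
276 -> bucket 1
Final buckets:
0: -
1: 276
2: 992 -> 552 -> 398
3: 344 -> 25
4: -
5: 93
6: -
7: 876
8: 723
9: -
10: 54 -> 549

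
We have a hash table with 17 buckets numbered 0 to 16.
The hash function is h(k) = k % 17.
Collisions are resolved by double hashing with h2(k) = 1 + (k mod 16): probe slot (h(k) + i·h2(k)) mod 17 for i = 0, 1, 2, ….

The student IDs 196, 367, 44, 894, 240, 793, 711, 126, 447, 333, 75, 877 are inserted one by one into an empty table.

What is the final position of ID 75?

16

Insert 196: h=9, slot 9 empty -> index 9.
Insert 367: h=10, slot 10 empty -> index 10.
Insert 44: h=10, h2=13, slot 10 occupied -> index 6.
Insert 894: h=10, h2=15, slot 10 occupied -> index 8.
Insert 240: h=2, slot 2 empty -> index 2.
Insert 793: h=11, slot 11 empty -> index 11.
Insert 711: h=14, slot 14 empty -> index 14.
Insert 126: h=7, slot 7 empty -> index 7.
Insert 447: h=5, slot 5 empty -> index 5.
Insert 333: h=10, h2=14, slots 10,7 occupied -> index 4.
Insert 75: h=7, h2=12, slots 7,2,14,9,4 occupied -> index 16.
Insert 877: h=10, h2=14, slots 10,7,4 occupied -> index 1.
Table: [—, 877, 240, —, 333, 447, 44, 126, 894, 196, 367, 793, —, —, 711, —, 75]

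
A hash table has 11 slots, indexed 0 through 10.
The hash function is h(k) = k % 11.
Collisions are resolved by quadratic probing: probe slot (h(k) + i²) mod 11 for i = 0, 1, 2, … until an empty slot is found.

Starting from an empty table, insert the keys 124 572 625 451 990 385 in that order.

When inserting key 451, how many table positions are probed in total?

2

124: h=3 => slot 3
572: h=0 => slot 0
625: h=9 => slot 9
451: h=0, probe 0,1 => slot 1
990: h=0, probe 0,1,4 => slot 4
385: h=0, probe 0,1,4,9,5 => slot 5
Table: [572, 451, —, 124, 990, 385, —, —, —, 625, —]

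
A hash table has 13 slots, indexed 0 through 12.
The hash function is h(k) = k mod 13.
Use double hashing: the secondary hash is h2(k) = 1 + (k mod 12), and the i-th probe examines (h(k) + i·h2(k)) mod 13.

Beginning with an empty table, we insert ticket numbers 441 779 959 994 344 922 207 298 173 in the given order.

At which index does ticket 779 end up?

Insert 441: h=12, slot 12 empty -> index 12.
Insert 779: h=12, h2=12, slot 12 occupied -> index 11.
Insert 959: h=10, slot 10 empty -> index 10.
Insert 994: h=6, slot 6 empty -> index 6.
Insert 344: h=6, h2=9, slot 6 occupied -> index 2.
Insert 922: h=12, h2=11, slots 12,10 occupied -> index 8.
Insert 207: h=12, h2=4, slot 12 occupied -> index 3.
Insert 298: h=12, h2=11, slots 12,10,8,6 occupied -> index 4.
Insert 173: h=4, h2=6, slots 4,10,3 occupied -> index 9.
Table: [—, —, 344, 207, 298, —, 994, —, 922, 173, 959, 779, 441]

11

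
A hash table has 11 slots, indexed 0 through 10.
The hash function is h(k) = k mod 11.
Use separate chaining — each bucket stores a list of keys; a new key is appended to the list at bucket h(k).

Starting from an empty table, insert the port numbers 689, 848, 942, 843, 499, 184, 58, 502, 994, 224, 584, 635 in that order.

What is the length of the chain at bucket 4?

689 → bucket 7
848 → bucket 1
942 → bucket 7 (collision)
843 → bucket 7 (collision)
499 → bucket 4
184 → bucket 8
58 → bucket 3
502 → bucket 7 (collision)
994 → bucket 4 (collision)
224 → bucket 4 (collision)
584 → bucket 1 (collision)
635 → bucket 8 (collision)
Final buckets:
0: _
1: 848 -> 584
2: _
3: 58
4: 499 -> 994 -> 224
5: _
6: _
7: 689 -> 942 -> 843 -> 502
8: 184 -> 635
9: _
10: _

3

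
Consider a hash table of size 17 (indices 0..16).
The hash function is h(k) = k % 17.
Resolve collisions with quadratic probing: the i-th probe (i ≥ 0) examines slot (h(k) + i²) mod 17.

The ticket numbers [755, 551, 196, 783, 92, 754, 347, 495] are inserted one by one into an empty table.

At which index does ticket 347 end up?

16

Insert 755: h=7, slot 7 empty → index 7.
Insert 551: h=7, slot 7 occupied → index 8.
Insert 196: h=9, slot 9 empty → index 9.
Insert 783: h=1, slot 1 empty → index 1.
Insert 92: h=7, slots 7,8 occupied → index 11.
Insert 754: h=6, slot 6 empty → index 6.
Insert 347: h=7, slots 7,8,11 occupied → index 16.
Insert 495: h=2, slot 2 empty → index 2.
Table: [-, 783, 495, -, -, -, 754, 755, 551, 196, -, 92, -, -, -, -, 347]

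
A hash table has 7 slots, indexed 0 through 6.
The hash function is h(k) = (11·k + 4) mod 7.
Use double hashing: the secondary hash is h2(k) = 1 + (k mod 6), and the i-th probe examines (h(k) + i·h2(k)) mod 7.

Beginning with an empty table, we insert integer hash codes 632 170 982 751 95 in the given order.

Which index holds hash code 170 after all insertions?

632 hashes to 5; slot 5 is free -> place at 5.
170 hashes to 5, h2=3; 5 taken -> place at 1.
982 hashes to 5, h2=5; 5 taken -> place at 3.
751 hashes to 5, h2=2; 5 taken -> place at 0.
95 hashes to 6; slot 6 is free -> place at 6.
Table: [751, 170, —, 982, —, 632, 95]

1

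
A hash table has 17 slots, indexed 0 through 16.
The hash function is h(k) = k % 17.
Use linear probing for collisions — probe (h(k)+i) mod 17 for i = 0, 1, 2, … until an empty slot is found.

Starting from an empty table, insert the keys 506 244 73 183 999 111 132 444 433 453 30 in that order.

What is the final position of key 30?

Insert 506: h=13, slot 13 empty -> index 13.
Insert 244: h=6, slot 6 empty -> index 6.
Insert 73: h=5, slot 5 empty -> index 5.
Insert 183: h=13, slot 13 occupied -> index 14.
Insert 999: h=13, slots 13,14 occupied -> index 15.
Insert 111: h=9, slot 9 empty -> index 9.
Insert 132: h=13, slots 13,14,15 occupied -> index 16.
Insert 444: h=2, slot 2 empty -> index 2.
Insert 433: h=8, slot 8 empty -> index 8.
Insert 453: h=11, slot 11 empty -> index 11.
Insert 30: h=13, slots 13,14,15,16 occupied -> index 0.
Table: [30, ∅, 444, ∅, ∅, 73, 244, ∅, 433, 111, ∅, 453, ∅, 506, 183, 999, 132]

0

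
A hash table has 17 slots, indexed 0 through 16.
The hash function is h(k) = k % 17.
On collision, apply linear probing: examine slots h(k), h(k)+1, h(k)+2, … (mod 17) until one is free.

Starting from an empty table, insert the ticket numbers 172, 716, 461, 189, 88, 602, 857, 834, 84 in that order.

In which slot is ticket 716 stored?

3

172 hashes to 2; slot 2 is free -> place at 2.
716 hashes to 2; 2 taken -> place at 3.
461 hashes to 2; 2,3 taken -> place at 4.
189 hashes to 2; 2,3,4 taken -> place at 5.
88 hashes to 3; 3,4,5 taken -> place at 6.
602 hashes to 7; slot 7 is free -> place at 7.
857 hashes to 7; 7 taken -> place at 8.
834 hashes to 1; slot 1 is free -> place at 1.
84 hashes to 16; slot 16 is free -> place at 16.
Table: [_, 834, 172, 716, 461, 189, 88, 602, 857, _, _, _, _, _, _, _, 84]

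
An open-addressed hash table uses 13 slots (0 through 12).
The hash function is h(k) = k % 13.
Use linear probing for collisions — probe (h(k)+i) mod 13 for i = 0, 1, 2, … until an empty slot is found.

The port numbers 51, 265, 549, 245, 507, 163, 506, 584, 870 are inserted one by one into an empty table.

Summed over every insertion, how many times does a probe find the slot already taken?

10

51 hashes to 12; slot 12 is free → place at 12.
265 hashes to 5; slot 5 is free → place at 5.
549 hashes to 3; slot 3 is free → place at 3.
245 hashes to 11; slot 11 is free → place at 11.
507 hashes to 0; slot 0 is free → place at 0.
163 hashes to 7; slot 7 is free → place at 7.
506 hashes to 12; 12,0 taken → place at 1.
584 hashes to 12; 12,0,1 taken → place at 2.
870 hashes to 12; 12,0,1,2,3 taken → place at 4.
Table: [507, 506, 584, 549, 870, 265, —, 163, —, —, —, 245, 51]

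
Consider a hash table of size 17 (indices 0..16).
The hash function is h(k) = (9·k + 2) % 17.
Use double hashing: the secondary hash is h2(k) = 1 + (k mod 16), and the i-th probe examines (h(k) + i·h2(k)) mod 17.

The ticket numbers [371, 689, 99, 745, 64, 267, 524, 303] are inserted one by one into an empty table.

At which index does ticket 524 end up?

5

Insert 371: h=9, slot 9 empty → index 9.
Insert 689: h=15, slot 15 empty → index 15.
Insert 99: h=9, h2=4, slot 9 occupied → index 13.
Insert 745: h=9, h2=10, slot 9 occupied → index 2.
Insert 64: h=0, slot 0 empty → index 0.
Insert 267: h=8, slot 8 empty → index 8.
Insert 524: h=9, h2=13, slot 9 occupied → index 5.
Insert 303: h=9, h2=16, slots 9,8 occupied → index 7.
Table: [64, ∅, 745, ∅, ∅, 524, ∅, 303, 267, 371, ∅, ∅, ∅, 99, ∅, 689, ∅]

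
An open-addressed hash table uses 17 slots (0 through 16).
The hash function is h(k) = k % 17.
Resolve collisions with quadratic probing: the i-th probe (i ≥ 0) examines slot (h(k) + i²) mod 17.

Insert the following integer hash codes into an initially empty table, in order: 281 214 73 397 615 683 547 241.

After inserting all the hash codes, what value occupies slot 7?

547

Insert 281: h=9, slot 9 empty -> index 9.
Insert 214: h=10, slot 10 empty -> index 10.
Insert 73: h=5, slot 5 empty -> index 5.
Insert 397: h=6, slot 6 empty -> index 6.
Insert 615: h=3, slot 3 empty -> index 3.
Insert 683: h=3, slot 3 occupied -> index 4.
Insert 547: h=3, slots 3,4 occupied -> index 7.
Insert 241: h=3, slots 3,4,7 occupied -> index 12.
Table: [., ., ., 615, 683, 73, 397, 547, ., 281, 214, ., 241, ., ., ., .]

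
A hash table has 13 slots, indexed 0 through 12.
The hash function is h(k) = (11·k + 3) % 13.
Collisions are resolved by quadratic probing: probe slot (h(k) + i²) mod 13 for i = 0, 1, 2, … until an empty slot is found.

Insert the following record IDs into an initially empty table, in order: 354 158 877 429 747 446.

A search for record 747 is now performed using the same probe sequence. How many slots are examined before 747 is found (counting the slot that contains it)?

354 hashes to 10; slot 10 is free -> place at 10.
158 hashes to 12; slot 12 is free -> place at 12.
877 hashes to 4; slot 4 is free -> place at 4.
429 hashes to 3; slot 3 is free -> place at 3.
747 hashes to 4; 4 taken -> place at 5.
446 hashes to 8; slot 8 is free -> place at 8.
Table: [—, —, —, 429, 877, 747, —, —, 446, —, 354, —, 158]
Lookup 747: h=4, probe 4,5 → found at 5.

2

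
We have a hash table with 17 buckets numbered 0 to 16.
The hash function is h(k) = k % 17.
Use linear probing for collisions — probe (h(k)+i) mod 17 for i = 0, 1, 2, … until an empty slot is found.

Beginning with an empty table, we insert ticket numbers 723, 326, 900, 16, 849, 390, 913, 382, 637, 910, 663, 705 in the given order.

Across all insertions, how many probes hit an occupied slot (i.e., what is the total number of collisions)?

19

723: h=9 -> slot 9
326: h=3 -> slot 3
900: h=16 -> slot 16
16: h=16, probe 16,0 -> slot 0
849: h=16, probe 16,0,1 -> slot 1
390: h=16, probe 16,0,1,2 -> slot 2
913: h=12 -> slot 12
382: h=8 -> slot 8
637: h=8, probe 8,9,10 -> slot 10
910: h=9, probe 9,10,11 -> slot 11
663: h=0, probe 0,1,2,3,4 -> slot 4
705: h=8, probe 8,9,10,11,12,13 -> slot 13
Table: [16, 849, 390, 326, 663, —, —, —, 382, 723, 637, 910, 913, 705, —, —, 900]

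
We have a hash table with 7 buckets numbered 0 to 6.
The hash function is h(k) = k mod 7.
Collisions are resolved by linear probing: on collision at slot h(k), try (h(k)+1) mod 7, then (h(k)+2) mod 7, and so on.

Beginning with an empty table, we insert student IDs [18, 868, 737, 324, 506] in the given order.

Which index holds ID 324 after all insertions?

3

Insert 18: h=4, slot 4 empty → index 4.
Insert 868: h=0, slot 0 empty → index 0.
Insert 737: h=2, slot 2 empty → index 2.
Insert 324: h=2, slot 2 occupied → index 3.
Insert 506: h=2, slots 2,3,4 occupied → index 5.
Table: [868, —, 737, 324, 18, 506, —]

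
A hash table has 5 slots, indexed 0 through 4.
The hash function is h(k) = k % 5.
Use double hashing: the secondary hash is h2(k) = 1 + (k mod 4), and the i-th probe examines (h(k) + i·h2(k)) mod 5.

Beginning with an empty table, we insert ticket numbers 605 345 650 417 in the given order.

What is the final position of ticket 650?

Insert 605: h=0, slot 0 empty -> index 0.
Insert 345: h=0, h2=2, slot 0 occupied -> index 2.
Insert 650: h=0, h2=3, slot 0 occupied -> index 3.
Insert 417: h=2, h2=2, slot 2 occupied -> index 4.
Table: [605, ∅, 345, 650, 417]

3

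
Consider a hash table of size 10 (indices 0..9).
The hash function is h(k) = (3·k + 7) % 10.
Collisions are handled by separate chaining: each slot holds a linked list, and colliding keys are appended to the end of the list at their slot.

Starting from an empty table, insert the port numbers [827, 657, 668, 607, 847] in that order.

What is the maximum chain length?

4

827 → bucket 8
657 → bucket 8 (collision)
668 → bucket 1
607 → bucket 8 (collision)
847 → bucket 8 (collision)
Final buckets:
0: -
1: 668
2: -
3: -
4: -
5: -
6: -
7: -
8: 827 -> 657 -> 607 -> 847
9: -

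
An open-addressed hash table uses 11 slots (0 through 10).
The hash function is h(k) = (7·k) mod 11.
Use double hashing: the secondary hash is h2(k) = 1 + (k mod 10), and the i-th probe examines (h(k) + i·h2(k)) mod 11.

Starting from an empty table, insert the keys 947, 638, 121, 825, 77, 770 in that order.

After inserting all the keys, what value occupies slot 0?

638

Insert 947: h=7, slot 7 empty => index 7.
Insert 638: h=0, slot 0 empty => index 0.
Insert 121: h=0, h2=2, slot 0 occupied => index 2.
Insert 825: h=0, h2=6, slot 0 occupied => index 6.
Insert 77: h=0, h2=8, slot 0 occupied => index 8.
Insert 770: h=0, h2=1, slot 0 occupied => index 1.
Table: [638, 770, 121, ., ., ., 825, 947, 77, ., .]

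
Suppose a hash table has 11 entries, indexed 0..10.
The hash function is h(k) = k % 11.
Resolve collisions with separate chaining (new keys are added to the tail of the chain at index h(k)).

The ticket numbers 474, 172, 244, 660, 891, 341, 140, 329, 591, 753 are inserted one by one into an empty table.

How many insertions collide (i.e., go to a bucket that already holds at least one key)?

3

Insert 474: h=1, bucket 1 empty → new chain.
Insert 172: h=7, bucket 7 empty → new chain.
Insert 244: h=2, bucket 2 empty → new chain.
Insert 660: h=0, bucket 0 empty → new chain.
Insert 891: h=0, bucket 0 nonempty → append to chain.
Insert 341: h=0, bucket 0 nonempty → append to chain.
Insert 140: h=8, bucket 8 empty → new chain.
Insert 329: h=10, bucket 10 empty → new chain.
Insert 591: h=8, bucket 8 nonempty → append to chain.
Insert 753: h=5, bucket 5 empty → new chain.
Final buckets:
0: 660 -> 891 -> 341
1: 474
2: 244
3: ∅
4: ∅
5: 753
6: ∅
7: 172
8: 140 -> 591
9: ∅
10: 329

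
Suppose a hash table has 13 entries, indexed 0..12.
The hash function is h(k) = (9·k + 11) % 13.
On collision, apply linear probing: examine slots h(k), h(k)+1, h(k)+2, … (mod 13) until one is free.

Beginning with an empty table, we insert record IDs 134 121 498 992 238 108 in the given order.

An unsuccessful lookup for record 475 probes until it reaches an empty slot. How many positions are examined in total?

Insert 134: h=8, slot 8 empty -> index 8.
Insert 121: h=8, slot 8 occupied -> index 9.
Insert 498: h=8, slots 8,9 occupied -> index 10.
Insert 992: h=8, slots 8,9,10 occupied -> index 11.
Insert 238: h=8, slots 8,9,10,11 occupied -> index 12.
Insert 108: h=8, slots 8,9,10,11,12 occupied -> index 0.
Table: [108, _, _, _, _, _, _, _, 134, 121, 498, 992, 238]
Lookup 475: h=9, probe 9,10,11,12,0,1 → slot 1 empty, not found.

6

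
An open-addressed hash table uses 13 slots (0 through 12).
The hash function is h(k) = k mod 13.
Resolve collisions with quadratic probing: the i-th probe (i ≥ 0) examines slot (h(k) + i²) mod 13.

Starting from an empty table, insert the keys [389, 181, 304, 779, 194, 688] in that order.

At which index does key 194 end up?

389: h=12 → slot 12
181: h=12, probe 12,0 → slot 0
304: h=5 → slot 5
779: h=12, probe 12,0,3 → slot 3
194: h=12, probe 12,0,3,8 → slot 8
688: h=12, probe 12,0,3,8,2 → slot 2
Table: [181, ∅, 688, 779, ∅, 304, ∅, ∅, 194, ∅, ∅, ∅, 389]

8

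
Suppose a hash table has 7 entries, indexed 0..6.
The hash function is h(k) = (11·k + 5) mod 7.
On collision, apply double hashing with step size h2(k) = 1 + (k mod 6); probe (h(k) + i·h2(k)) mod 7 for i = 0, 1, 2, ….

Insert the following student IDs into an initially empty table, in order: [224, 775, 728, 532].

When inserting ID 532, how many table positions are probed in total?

Insert 224: h=5, slot 5 empty => index 5.
Insert 775: h=4, slot 4 empty => index 4.
Insert 728: h=5, h2=3, slot 5 occupied => index 1.
Insert 532: h=5, h2=5, slot 5 occupied => index 3.
Table: [∅, 728, ∅, 532, 775, 224, ∅]

2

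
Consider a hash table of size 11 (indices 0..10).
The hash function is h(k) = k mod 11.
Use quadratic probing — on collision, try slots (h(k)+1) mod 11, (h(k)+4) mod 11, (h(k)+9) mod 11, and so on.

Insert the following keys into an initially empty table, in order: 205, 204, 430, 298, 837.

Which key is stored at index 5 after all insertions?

205: h=7 -> slot 7
204: h=6 -> slot 6
430: h=1 -> slot 1
298: h=1, probe 1,2 -> slot 2
837: h=1, probe 1,2,5 -> slot 5
Table: [—, 430, 298, —, —, 837, 204, 205, —, —, —]

837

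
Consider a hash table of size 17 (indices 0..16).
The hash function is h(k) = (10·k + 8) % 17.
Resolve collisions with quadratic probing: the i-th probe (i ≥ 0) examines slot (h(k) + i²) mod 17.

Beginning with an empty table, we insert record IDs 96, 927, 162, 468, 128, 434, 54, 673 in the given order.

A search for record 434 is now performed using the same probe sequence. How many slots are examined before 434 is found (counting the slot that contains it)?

96 hashes to 16; slot 16 is free -> place at 16.
927 hashes to 13; slot 13 is free -> place at 13.
162 hashes to 13; 13 taken -> place at 14.
468 hashes to 13; 13,14 taken -> place at 0.
128 hashes to 13; 13,14,0 taken -> place at 5.
434 hashes to 13; 13,14,0,5 taken -> place at 12.
54 hashes to 4; slot 4 is free -> place at 4.
673 hashes to 6; slot 6 is free -> place at 6.
Table: [468, _, _, _, 54, 128, 673, _, _, _, _, _, 434, 927, 162, _, 96]
Lookup 434: h=13, probe 13,14,0,5,12 → found at 12.

5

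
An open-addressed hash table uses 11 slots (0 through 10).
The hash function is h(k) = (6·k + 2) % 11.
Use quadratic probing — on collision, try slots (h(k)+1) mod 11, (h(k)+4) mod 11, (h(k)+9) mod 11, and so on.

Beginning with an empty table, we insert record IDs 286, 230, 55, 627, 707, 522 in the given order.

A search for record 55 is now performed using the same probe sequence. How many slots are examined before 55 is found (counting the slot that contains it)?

286 hashes to 2; slot 2 is free => place at 2.
230 hashes to 7; slot 7 is free => place at 7.
55 hashes to 2; 2 taken => place at 3.
627 hashes to 2; 2,3 taken => place at 6.
707 hashes to 9; slot 9 is free => place at 9.
522 hashes to 10; slot 10 is free => place at 10.
Table: [∅, ∅, 286, 55, ∅, ∅, 627, 230, ∅, 707, 522]
Lookup 55: h=2, probe 2,3 → found at 3.

2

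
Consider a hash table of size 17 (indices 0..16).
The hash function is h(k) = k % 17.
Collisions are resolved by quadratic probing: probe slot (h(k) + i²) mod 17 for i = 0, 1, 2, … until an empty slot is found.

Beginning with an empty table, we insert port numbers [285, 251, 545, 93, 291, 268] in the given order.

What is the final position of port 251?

Insert 285: h=13, slot 13 empty => index 13.
Insert 251: h=13, slot 13 occupied => index 14.
Insert 545: h=1, slot 1 empty => index 1.
Insert 93: h=8, slot 8 empty => index 8.
Insert 291: h=2, slot 2 empty => index 2.
Insert 268: h=13, slots 13,14 occupied => index 0.
Table: [268, 545, 291, _, _, _, _, _, 93, _, _, _, _, 285, 251, _, _]

14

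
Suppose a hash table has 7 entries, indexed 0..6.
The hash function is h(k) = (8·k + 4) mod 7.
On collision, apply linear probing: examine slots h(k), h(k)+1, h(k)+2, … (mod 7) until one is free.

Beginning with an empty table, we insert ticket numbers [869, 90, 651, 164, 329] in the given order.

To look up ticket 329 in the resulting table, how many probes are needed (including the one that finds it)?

Insert 869: h=5, slot 5 empty -> index 5.
Insert 90: h=3, slot 3 empty -> index 3.
Insert 651: h=4, slot 4 empty -> index 4.
Insert 164: h=0, slot 0 empty -> index 0.
Insert 329: h=4, slots 4,5 occupied -> index 6.
Table: [164, ∅, ∅, 90, 651, 869, 329]
Lookup 329: h=4, probe 4,5,6 → found at 6.

3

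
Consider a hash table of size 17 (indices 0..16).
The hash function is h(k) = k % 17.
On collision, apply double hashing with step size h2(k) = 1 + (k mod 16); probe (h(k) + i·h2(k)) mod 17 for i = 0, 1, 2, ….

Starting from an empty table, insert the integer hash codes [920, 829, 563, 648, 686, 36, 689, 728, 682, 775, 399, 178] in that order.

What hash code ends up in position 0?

Insert 920: h=2, slot 2 empty → index 2.
Insert 829: h=13, slot 13 empty → index 13.
Insert 563: h=2, h2=4, slot 2 occupied → index 6.
Insert 648: h=2, h2=9, slot 2 occupied → index 11.
Insert 686: h=6, h2=15, slot 6 occupied → index 4.
Insert 36: h=2, h2=5, slot 2 occupied → index 7.
Insert 689: h=9, slot 9 empty → index 9.
Insert 728: h=14, slot 14 empty → index 14.
Insert 682: h=2, h2=11, slots 2,13,7 occupied → index 1.
Insert 775: h=10, slot 10 empty → index 10.
Insert 399: h=8, slot 8 empty → index 8.
Insert 178: h=8, h2=3, slots 8,11,14 occupied → index 0.
Table: [178, 682, 920, ., 686, ., 563, 36, 399, 689, 775, 648, ., 829, 728, ., .]

178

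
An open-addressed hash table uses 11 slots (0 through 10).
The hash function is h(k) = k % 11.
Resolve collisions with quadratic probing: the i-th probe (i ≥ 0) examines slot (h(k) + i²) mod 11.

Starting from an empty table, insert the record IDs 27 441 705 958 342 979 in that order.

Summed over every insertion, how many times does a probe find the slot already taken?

8

27: h=5 → slot 5
441: h=1 → slot 1
705: h=1, probe 1,2 → slot 2
958: h=1, probe 1,2,5,10 → slot 10
342: h=1, probe 1,2,5,10,6 → slot 6
979: h=0 → slot 0
Table: [979, 441, 705, ., ., 27, 342, ., ., ., 958]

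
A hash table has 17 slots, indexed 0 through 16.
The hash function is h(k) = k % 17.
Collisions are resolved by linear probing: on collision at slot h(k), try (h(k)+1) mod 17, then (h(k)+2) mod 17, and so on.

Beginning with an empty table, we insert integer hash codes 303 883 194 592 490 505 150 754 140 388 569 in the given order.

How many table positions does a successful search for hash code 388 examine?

6

Insert 303: h=14, slot 14 empty → index 14.
Insert 883: h=16, slot 16 empty → index 16.
Insert 194: h=7, slot 7 empty → index 7.
Insert 592: h=14, slot 14 occupied → index 15.
Insert 490: h=14, slots 14,15,16 occupied → index 0.
Insert 505: h=12, slot 12 empty → index 12.
Insert 150: h=14, slots 14,15,16,0 occupied → index 1.
Insert 754: h=6, slot 6 empty → index 6.
Insert 140: h=4, slot 4 empty → index 4.
Insert 388: h=14, slots 14,15,16,0,1 occupied → index 2.
Insert 569: h=8, slot 8 empty → index 8.
Table: [490, 150, 388, ., 140, ., 754, 194, 569, ., ., ., 505, ., 303, 592, 883]
Lookup 388: h=14, probe 14,15,16,0,1,2 → found at 2.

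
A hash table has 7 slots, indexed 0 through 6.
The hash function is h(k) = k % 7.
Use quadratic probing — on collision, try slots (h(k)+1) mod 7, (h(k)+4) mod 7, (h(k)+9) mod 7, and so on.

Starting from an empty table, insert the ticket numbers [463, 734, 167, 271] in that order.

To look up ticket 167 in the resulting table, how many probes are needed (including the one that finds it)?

2

463 hashes to 1; slot 1 is free => place at 1.
734 hashes to 6; slot 6 is free => place at 6.
167 hashes to 6; 6 taken => place at 0.
271 hashes to 5; slot 5 is free => place at 5.
Table: [167, 463, _, _, _, 271, 734]
Lookup 167: h=6, probe 6,0 → found at 0.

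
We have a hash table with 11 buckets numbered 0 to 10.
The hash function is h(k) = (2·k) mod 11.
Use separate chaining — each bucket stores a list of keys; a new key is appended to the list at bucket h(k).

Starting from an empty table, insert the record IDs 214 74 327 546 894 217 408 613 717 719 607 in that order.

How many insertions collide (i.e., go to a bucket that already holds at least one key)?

4

214 → bucket 10
74 → bucket 5
327 → bucket 5 (collision)
546 → bucket 3
894 → bucket 6
217 → bucket 5 (collision)
408 → bucket 2
613 → bucket 5 (collision)
717 → bucket 4
719 → bucket 8
607 → bucket 4 (collision)
Final buckets:
0: .
1: .
2: 408
3: 546
4: 717 -> 607
5: 74 -> 327 -> 217 -> 613
6: 894
7: .
8: 719
9: .
10: 214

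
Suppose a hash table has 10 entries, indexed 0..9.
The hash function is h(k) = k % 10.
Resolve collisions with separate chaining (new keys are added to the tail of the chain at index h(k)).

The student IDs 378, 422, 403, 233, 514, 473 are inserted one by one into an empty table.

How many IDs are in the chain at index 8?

1

378 -> bucket 8
422 -> bucket 2
403 -> bucket 3
233 -> bucket 3 (collision)
514 -> bucket 4
473 -> bucket 3 (collision)
Final buckets:
0: _
1: _
2: 422
3: 403 -> 233 -> 473
4: 514
5: _
6: _
7: _
8: 378
9: _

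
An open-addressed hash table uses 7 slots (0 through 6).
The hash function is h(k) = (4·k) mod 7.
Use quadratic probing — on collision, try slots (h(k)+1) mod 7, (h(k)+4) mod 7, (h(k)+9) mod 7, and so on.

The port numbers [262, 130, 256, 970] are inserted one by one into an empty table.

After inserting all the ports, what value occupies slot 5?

262

262 hashes to 5; slot 5 is free → place at 5.
130 hashes to 2; slot 2 is free → place at 2.
256 hashes to 2; 2 taken → place at 3.
970 hashes to 2; 2,3 taken → place at 6.
Table: [—, —, 130, 256, —, 262, 970]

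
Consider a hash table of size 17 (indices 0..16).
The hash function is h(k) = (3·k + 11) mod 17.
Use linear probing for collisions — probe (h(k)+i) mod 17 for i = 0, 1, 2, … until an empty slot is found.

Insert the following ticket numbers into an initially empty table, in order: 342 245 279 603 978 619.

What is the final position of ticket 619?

2

342: h=0 => slot 0
245: h=15 => slot 15
279: h=15, probe 15,16 => slot 16
603: h=1 => slot 1
978: h=4 => slot 4
619: h=15, probe 15,16,0,1,2 => slot 2
Table: [342, 603, 619, ∅, 978, ∅, ∅, ∅, ∅, ∅, ∅, ∅, ∅, ∅, ∅, 245, 279]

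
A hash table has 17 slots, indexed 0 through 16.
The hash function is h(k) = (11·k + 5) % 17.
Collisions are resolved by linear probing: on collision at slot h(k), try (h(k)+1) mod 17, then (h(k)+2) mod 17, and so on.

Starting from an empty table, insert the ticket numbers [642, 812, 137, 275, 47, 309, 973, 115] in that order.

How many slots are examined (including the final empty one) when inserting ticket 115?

6

642: h=12 → slot 12
812: h=12, probe 12,13 → slot 13
137: h=16 → slot 16
275: h=4 → slot 4
47: h=12, probe 12,13,14 → slot 14
309: h=4, probe 4,5 → slot 5
973: h=15 → slot 15
115: h=12, probe 12,13,14,15,16,0 → slot 0
Table: [115, _, _, _, 275, 309, _, _, _, _, _, _, 642, 812, 47, 973, 137]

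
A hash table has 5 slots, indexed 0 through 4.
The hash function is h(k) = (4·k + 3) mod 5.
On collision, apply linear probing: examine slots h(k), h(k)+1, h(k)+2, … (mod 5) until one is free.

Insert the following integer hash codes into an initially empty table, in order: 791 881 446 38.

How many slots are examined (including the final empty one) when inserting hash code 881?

791: h=2 => slot 2
881: h=2, probe 2,3 => slot 3
446: h=2, probe 2,3,4 => slot 4
38: h=0 => slot 0
Table: [38, —, 791, 881, 446]

2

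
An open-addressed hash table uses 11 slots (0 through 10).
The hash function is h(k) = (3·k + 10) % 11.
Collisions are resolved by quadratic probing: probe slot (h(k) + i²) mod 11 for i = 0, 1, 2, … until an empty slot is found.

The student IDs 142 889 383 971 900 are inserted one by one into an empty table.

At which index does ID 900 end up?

Insert 142: h=7, slot 7 empty → index 7.
Insert 889: h=4, slot 4 empty → index 4.
Insert 383: h=4, slot 4 occupied → index 5.
Insert 971: h=8, slot 8 empty → index 8.
Insert 900: h=4, slots 4,5,8 occupied → index 2.
Table: [-, -, 900, -, 889, 383, -, 142, 971, -, -]

2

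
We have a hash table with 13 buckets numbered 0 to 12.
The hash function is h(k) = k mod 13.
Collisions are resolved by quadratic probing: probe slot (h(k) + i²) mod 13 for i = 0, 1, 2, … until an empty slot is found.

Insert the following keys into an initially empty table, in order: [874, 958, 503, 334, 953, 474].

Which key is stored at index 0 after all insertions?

Insert 874: h=3, slot 3 empty -> index 3.
Insert 958: h=9, slot 9 empty -> index 9.
Insert 503: h=9, slot 9 occupied -> index 10.
Insert 334: h=9, slots 9,10 occupied -> index 0.
Insert 953: h=4, slot 4 empty -> index 4.
Insert 474: h=6, slot 6 empty -> index 6.
Table: [334, -, -, 874, 953, -, 474, -, -, 958, 503, -, -]

334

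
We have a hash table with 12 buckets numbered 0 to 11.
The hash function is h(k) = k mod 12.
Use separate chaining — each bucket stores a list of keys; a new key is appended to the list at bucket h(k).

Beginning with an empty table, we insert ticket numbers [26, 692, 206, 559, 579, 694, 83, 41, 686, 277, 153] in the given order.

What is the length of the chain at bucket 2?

3

26 → bucket 2
692 → bucket 8
206 → bucket 2 (collision)
559 → bucket 7
579 → bucket 3
694 → bucket 10
83 → bucket 11
41 → bucket 5
686 → bucket 2 (collision)
277 → bucket 1
153 → bucket 9
Final buckets:
0: —
1: 277
2: 26 -> 206 -> 686
3: 579
4: —
5: 41
6: —
7: 559
8: 692
9: 153
10: 694
11: 83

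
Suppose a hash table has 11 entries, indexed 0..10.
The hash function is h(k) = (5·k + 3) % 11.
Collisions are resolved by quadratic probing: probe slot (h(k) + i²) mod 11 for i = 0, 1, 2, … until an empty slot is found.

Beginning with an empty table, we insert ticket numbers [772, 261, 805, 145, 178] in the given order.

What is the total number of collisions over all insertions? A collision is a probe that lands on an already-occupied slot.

6

Insert 772: h=2, slot 2 empty -> index 2.
Insert 261: h=10, slot 10 empty -> index 10.
Insert 805: h=2, slot 2 occupied -> index 3.
Insert 145: h=2, slots 2,3 occupied -> index 6.
Insert 178: h=2, slots 2,3,6 occupied -> index 0.
Table: [178, ∅, 772, 805, ∅, ∅, 145, ∅, ∅, ∅, 261]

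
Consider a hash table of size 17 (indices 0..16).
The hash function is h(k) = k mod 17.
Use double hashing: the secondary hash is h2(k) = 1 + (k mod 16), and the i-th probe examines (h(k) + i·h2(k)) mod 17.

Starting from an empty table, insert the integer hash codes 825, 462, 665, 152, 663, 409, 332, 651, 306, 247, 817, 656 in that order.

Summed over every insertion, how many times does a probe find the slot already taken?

825 hashes to 9; slot 9 is free → place at 9.
462 hashes to 3; slot 3 is free → place at 3.
665 hashes to 2; slot 2 is free → place at 2.
152 hashes to 16; slot 16 is free → place at 16.
663 hashes to 0; slot 0 is free → place at 0.
409 hashes to 1; slot 1 is free → place at 1.
332 hashes to 9, h2=13; 9 taken → place at 5.
651 hashes to 5, h2=12; 5,0 taken → place at 12.
306 hashes to 0, h2=3; 0,3 taken → place at 6.
247 hashes to 9, h2=8; 9,0 taken → place at 8.
817 hashes to 1, h2=2; 1,3,5 taken → place at 7.
656 hashes to 10; slot 10 is free → place at 10.
Table: [663, 409, 665, 462, -, 332, 306, 817, 247, 825, 656, -, 651, -, -, -, 152]

10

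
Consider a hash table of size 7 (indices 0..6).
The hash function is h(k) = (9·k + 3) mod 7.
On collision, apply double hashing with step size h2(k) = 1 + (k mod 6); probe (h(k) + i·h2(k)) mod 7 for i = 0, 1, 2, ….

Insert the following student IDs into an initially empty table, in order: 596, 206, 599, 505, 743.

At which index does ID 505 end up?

Insert 596: h=5, slot 5 empty → index 5.
Insert 206: h=2, slot 2 empty → index 2.
Insert 599: h=4, slot 4 empty → index 4.
Insert 505: h=5, h2=2, slot 5 occupied → index 0.
Insert 743: h=5, h2=6, slots 5,4 occupied → index 3.
Table: [505, _, 206, 743, 599, 596, _]

0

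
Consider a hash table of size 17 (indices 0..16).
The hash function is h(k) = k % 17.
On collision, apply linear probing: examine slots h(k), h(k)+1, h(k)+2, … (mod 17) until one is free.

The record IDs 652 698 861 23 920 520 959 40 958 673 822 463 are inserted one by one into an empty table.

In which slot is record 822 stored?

14

Insert 652: h=6, slot 6 empty -> index 6.
Insert 698: h=1, slot 1 empty -> index 1.
Insert 861: h=11, slot 11 empty -> index 11.
Insert 23: h=6, slot 6 occupied -> index 7.
Insert 920: h=2, slot 2 empty -> index 2.
Insert 520: h=10, slot 10 empty -> index 10.
Insert 959: h=7, slot 7 occupied -> index 8.
Insert 40: h=6, slots 6,7,8 occupied -> index 9.
Insert 958: h=6, slots 6,7,8,9,10,11 occupied -> index 12.
Insert 673: h=10, slots 10,11,12 occupied -> index 13.
Insert 822: h=6, slots 6,7,8,9,10,11,12,13 occupied -> index 14.
Insert 463: h=4, slot 4 empty -> index 4.
Table: [., 698, 920, ., 463, ., 652, 23, 959, 40, 520, 861, 958, 673, 822, ., .]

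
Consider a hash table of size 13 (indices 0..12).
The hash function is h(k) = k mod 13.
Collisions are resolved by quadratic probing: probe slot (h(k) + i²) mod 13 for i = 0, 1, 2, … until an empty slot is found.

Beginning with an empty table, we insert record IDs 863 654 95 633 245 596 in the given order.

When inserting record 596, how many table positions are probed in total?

863 hashes to 5; slot 5 is free => place at 5.
654 hashes to 4; slot 4 is free => place at 4.
95 hashes to 4; 4,5 taken => place at 8.
633 hashes to 9; slot 9 is free => place at 9.
245 hashes to 11; slot 11 is free => place at 11.
596 hashes to 11; 11 taken => place at 12.
Table: [—, —, —, —, 654, 863, —, —, 95, 633, —, 245, 596]

2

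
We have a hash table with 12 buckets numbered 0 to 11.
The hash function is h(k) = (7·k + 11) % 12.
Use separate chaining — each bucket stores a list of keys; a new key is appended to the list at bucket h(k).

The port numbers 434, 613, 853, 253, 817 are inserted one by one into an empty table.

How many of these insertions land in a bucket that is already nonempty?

3

Insert 434: h=1, bucket 1 empty → new chain.
Insert 613: h=6, bucket 6 empty → new chain.
Insert 853: h=6, bucket 6 nonempty → append to chain.
Insert 253: h=6, bucket 6 nonempty → append to chain.
Insert 817: h=6, bucket 6 nonempty → append to chain.
Final buckets:
0: .
1: 434
2: .
3: .
4: .
5: .
6: 613 -> 853 -> 253 -> 817
7: .
8: .
9: .
10: .
11: .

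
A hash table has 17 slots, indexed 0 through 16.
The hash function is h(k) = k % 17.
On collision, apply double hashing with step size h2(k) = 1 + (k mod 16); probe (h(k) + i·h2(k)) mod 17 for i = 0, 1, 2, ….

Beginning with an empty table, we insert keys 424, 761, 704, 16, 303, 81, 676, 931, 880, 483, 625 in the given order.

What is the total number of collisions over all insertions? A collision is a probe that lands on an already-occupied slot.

424: h=16 => slot 16
761: h=13 => slot 13
704: h=7 => slot 7
16: h=16, h2=1, probe 16,0 => slot 0
303: h=14 => slot 14
81: h=13, h2=2, probe 13,15 => slot 15
676: h=13, h2=5, probe 13,1 => slot 1
931: h=13, h2=4, probe 13,0,4 => slot 4
880: h=13, h2=1, probe 13,14,15,16,0,1,2 => slot 2
483: h=7, h2=4, probe 7,11 => slot 11
625: h=13, h2=2, probe 13,15,0,2,4,6 => slot 6
Table: [16, 676, 880, ., 931, ., 625, 704, ., ., ., 483, ., 761, 303, 81, 424]

17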